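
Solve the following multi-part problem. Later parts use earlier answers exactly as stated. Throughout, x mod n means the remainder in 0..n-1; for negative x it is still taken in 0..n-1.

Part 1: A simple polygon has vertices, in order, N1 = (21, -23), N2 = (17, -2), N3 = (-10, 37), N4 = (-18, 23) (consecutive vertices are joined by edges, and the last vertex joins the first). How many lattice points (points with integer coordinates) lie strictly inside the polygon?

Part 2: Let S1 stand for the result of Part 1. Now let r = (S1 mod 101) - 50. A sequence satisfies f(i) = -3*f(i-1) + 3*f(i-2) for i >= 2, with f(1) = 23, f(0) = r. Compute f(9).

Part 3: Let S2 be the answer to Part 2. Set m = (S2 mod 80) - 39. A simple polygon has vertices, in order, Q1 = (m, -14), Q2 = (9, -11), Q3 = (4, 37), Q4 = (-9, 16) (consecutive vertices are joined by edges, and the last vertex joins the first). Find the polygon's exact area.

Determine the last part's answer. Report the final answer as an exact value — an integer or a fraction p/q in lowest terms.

Part 1: cross terms: (21*-2 - 17*-23)=349, (17*37 - -10*-2)=609, (-10*23 - -18*37)=436, (-18*-23 - 21*23)=-69; twice the area = |1325| = 1325; area = 1325/2; boundary points = 1 + 3 + 2 + 1 = 7; strictly interior points = area - boundary/2 + 1 = 660; answer 660
Part 2: S1 = 660; r = 4; f(2) = -3*(23) + 3*(4) = -57; iterating: f(2)=-57, f(3)=240, f(4)=-891, f(5)=3393, f(6)=-12852, f(7)=48735, f(8)=-184761, f(9)=700488; answer 700488
Part 3: S2 = 700488; m = -31; cross terms: (-31*-11 - 9*-14)=467, (9*37 - 4*-11)=377, (4*16 - -9*37)=397, (-9*-14 - -31*16)=622; twice the area = |1863| = 1863; area = 1863/2; answer 1863/2

1863/2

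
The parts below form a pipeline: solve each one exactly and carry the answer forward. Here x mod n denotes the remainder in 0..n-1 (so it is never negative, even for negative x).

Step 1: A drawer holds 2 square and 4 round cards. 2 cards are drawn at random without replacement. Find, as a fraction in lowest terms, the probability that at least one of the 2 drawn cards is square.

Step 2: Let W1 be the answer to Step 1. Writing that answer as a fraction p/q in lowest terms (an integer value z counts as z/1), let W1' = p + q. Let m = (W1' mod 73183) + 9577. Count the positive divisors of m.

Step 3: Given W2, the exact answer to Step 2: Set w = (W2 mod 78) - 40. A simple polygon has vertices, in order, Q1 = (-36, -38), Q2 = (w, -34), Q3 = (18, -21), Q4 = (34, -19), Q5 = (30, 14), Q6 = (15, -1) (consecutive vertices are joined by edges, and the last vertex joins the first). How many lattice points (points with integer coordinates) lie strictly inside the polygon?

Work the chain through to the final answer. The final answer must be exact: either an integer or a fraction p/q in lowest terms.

Step 1: total draws C(6,2) = 15; complement C(4,2) = 6; favorable 15 - 6 = 9; P = 3/5; answer 3/5
Step 2: W1 = 3/5; threaded value p + q = 8; m = 9585; 9585 = 3^3 * 5 * 71; number of divisors = (3+1) * (1+1) * (1+1) = 16; answer 16
Step 3: W2 = 16; w = -24; cross terms: (-36*-34 - -24*-38)=312, (-24*-21 - 18*-34)=1116, (18*-19 - 34*-21)=372, (34*14 - 30*-19)=1046, (30*-1 - 15*14)=-240, (15*-38 - -36*-1)=-606; twice the area = |2000| = 2000; area = 1000; boundary points = 4 + 1 + 2 + 1 + 15 + 1 = 24; strictly interior points = area - boundary/2 + 1 = 989; answer 989

989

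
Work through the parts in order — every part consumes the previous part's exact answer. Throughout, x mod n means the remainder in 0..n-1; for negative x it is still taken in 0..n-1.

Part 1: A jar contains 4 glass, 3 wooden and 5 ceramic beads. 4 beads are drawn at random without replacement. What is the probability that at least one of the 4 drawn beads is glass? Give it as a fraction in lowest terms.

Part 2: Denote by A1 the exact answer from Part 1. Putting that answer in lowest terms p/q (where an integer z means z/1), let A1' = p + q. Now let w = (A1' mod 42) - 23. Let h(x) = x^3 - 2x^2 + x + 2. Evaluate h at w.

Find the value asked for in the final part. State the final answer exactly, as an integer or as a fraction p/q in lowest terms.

-446

Part 1: total draws C(12,4) = 495; complement C(8,4) = 70; favorable 495 - 70 = 425; P = 85/99; answer 85/99
Part 2: A1 = 85/99; threaded value p + q = 184; w = -7; 1*(-7)^3 - 2*(-7)^2 + 1*(-7)^1 + 2 = (-343) + (-98) + (-7) + (2) = -446; answer -446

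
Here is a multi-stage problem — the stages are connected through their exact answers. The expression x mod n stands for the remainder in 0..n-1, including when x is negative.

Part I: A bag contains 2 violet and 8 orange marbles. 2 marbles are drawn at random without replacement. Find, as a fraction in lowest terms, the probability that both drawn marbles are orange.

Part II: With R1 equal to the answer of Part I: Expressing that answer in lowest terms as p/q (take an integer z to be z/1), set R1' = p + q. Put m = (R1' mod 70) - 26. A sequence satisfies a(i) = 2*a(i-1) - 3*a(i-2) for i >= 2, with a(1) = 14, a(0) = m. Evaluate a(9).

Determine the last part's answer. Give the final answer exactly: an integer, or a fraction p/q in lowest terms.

Part I: total draws C(10,2) = 45; favorable C(8,2) = 28; P = 28/45; answer 28/45
Part II: R1 = 28/45; threaded value p + q = 73; m = -23; a(2) = 2*(14) - 3*(-23) = 97; iterating: a(2)=97, a(3)=152, a(4)=13, a(5)=-430, a(6)=-899, a(7)=-508, a(8)=1681, a(9)=4886; answer 4886

4886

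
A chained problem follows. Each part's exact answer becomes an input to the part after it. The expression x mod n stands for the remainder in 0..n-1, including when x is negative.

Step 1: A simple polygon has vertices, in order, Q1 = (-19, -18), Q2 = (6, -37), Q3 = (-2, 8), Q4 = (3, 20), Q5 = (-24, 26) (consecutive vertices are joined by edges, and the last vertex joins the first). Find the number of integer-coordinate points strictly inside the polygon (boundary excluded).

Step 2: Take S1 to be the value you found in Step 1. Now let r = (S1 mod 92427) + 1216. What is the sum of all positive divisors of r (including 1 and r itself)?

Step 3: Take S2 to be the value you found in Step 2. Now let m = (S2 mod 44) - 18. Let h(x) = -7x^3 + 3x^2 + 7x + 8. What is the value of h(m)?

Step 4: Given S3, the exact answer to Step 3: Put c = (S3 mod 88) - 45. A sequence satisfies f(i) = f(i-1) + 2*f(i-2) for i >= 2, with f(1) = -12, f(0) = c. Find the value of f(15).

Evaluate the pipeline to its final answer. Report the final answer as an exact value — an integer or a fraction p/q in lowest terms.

98286

Step 1: cross terms: (-19*-37 - 6*-18)=811, (6*8 - -2*-37)=-26, (-2*20 - 3*8)=-64, (3*26 - -24*20)=558, (-24*-18 - -19*26)=926; twice the area = |2205| = 2205; area = 2205/2; boundary points = 1 + 1 + 1 + 3 + 1 = 7; strictly interior points = area - boundary/2 + 1 = 1100; answer 1100
Step 2: S1 = 1100; r = 2316; 2316 = 2^2 * 3 * 193; sigma = (1 + 2 + 4) * (1 + 3) * (1 + 193) = 7 * 4 * 194 = 5432; answer 5432
Step 3: S2 = 5432; m = 2; -7*(2)^3 + 3*(2)^2 + 7*(2)^1 + 8 = (-56) + (12) + (14) + (8) = -22; answer -22
Step 4: S3 = -22; c = 21; f(2) = 1*(-12) + 2*(21) = 30; iterating: f(2)=30, f(3)=6, f(4)=66, f(5)=78, f(6)=210, f(7)=366, f(8)=786, f(9)=1518, f(10)=3090, f(11)=6126, f(12)=12306, f(13)=24558, f(14)=49170, f(15)=98286; answer 98286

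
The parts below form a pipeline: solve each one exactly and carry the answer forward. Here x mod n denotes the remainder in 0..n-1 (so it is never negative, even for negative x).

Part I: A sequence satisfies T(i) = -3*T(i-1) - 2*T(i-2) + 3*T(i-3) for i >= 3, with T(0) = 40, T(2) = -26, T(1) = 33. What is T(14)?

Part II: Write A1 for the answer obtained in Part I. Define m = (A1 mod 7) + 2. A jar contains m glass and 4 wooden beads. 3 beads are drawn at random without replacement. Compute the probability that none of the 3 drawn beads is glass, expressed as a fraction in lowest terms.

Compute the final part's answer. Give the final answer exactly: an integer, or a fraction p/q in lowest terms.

Part I: T(3) = -3*(-26) - 2*(33) + 3*(40) = 132; iterating: T(3)=132, T(4)=-245, T(5)=393, T(6)=-293, T(7)=-642, T(8)=3691, T(9)=-10668, T(10)=22696, T(11)=-35679, T(12)=29641, T(13)=50523, T(14)=-317888; answer -317888
Part II: A1 = -317888; m = 5; total draws C(9,3) = 84; favorable C(4,3) = 4; P = 1/21; answer 1/21

1/21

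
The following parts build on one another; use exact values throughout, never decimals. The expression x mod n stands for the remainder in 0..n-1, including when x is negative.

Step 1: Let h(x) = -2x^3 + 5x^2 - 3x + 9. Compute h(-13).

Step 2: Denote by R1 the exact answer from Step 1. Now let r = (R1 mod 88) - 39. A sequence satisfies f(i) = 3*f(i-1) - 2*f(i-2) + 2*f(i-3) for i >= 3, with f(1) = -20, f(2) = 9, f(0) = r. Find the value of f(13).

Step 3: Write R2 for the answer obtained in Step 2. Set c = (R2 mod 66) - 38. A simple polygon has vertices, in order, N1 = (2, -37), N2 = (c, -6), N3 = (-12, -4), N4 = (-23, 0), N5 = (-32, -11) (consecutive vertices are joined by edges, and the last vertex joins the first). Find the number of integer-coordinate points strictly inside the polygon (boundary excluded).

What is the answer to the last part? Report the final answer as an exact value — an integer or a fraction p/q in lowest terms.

Step 1: -2*(-13)^3 + 5*(-13)^2 - 3*(-13)^1 + 9 = (4394) + (845) + (39) + (9) = 5287; answer 5287
Step 2: R1 = 5287; r = -32; f(3) = 3*(9) - 2*(-20) + 2*(-32) = 3; iterating: f(3)=3, f(4)=-49, f(5)=-135, f(6)=-301, f(7)=-731, f(8)=-1861, f(9)=-4723, f(10)=-11909, f(11)=-30003, f(12)=-75637, f(13)=-190723; answer -190723
Step 3: R2 = -190723; c = -21; cross terms: (2*-6 - -21*-37)=-789, (-21*-4 - -12*-6)=12, (-12*0 - -23*-4)=-92, (-23*-11 - -32*0)=253, (-32*-37 - 2*-11)=1206; twice the area = |590| = 590; area = 295; boundary points = 1 + 1 + 1 + 1 + 2 = 6; strictly interior points = area - boundary/2 + 1 = 293; answer 293

293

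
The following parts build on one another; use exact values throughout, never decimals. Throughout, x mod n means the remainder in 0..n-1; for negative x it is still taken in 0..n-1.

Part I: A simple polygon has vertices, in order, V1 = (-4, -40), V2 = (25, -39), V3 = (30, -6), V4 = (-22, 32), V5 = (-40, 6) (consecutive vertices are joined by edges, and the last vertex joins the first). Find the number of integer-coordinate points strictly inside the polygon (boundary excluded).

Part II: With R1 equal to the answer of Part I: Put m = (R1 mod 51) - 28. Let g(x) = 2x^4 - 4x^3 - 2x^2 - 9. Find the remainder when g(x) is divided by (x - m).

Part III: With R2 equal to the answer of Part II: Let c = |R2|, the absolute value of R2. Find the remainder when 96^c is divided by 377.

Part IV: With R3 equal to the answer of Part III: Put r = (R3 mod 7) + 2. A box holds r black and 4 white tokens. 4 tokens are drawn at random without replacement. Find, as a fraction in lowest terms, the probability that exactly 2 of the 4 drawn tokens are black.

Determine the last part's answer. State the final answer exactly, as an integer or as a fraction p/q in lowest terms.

21/55

Part I: cross terms: (-4*-39 - 25*-40)=1156, (25*-6 - 30*-39)=1020, (30*32 - -22*-6)=828, (-22*6 - -40*32)=1148, (-40*-40 - -4*6)=1624; twice the area = |5776| = 5776; area = 2888; boundary points = 1 + 1 + 2 + 2 + 2 = 8; strictly interior points = area - boundary/2 + 1 = 2885; answer 2885
Part II: R1 = 2885; m = 1; remainder = value at the root: 2*(1)^4 - 4*(1)^3 - 2*(1)^2 - 9 = (2) + (-4) + (-2) + (-9) = -13; answer -13
Part III: R2 = -13; c = 13; squarings mod 377: 96^1=96, 96^2=168, 96^4=326, 96^8=339; 96^13 = 96^1 * 96^4 * 96^8 = 187 (mod 377); answer 187
Part IV: R3 = 187; r = 7; total draws C(11,4) = 330; favorable C(7,2)*C(4,2) = 126; P = 21/55; answer 21/55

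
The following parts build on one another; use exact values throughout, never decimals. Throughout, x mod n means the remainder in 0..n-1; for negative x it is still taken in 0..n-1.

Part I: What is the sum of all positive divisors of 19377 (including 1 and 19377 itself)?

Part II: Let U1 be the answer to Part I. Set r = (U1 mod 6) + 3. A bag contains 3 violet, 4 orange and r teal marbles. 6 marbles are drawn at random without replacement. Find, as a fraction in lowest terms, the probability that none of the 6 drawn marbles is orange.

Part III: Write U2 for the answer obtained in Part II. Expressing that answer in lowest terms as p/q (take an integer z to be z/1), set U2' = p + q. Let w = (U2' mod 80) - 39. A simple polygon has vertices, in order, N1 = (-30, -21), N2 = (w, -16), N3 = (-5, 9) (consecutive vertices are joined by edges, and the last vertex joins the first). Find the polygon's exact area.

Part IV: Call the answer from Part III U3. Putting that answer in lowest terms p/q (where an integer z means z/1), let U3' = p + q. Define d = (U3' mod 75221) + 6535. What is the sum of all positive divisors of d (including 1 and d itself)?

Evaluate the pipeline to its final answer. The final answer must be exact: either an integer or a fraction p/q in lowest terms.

16560

Part I: 19377 = 3^2 * 2153; sigma = (1 + 3 + 9) * (1 + 2153) = 13 * 2154 = 28002; answer 28002
Part II: U1 = 28002; r = 3; total draws C(10,6) = 210; favorable C(6,6) = 1; P = 1/210; answer 1/210
Part III: U2 = 1/210; threaded value p + q = 211; w = 12; cross terms: (-30*-16 - 12*-21)=732, (12*9 - -5*-16)=28, (-5*-21 - -30*9)=375; twice the area = |1135| = 1135; area = 1135/2; answer 1135/2
Part IV: U3 = 1135/2; threaded value p + q = 1137; d = 7672; 7672 = 2^3 * 7 * 137; sigma = (1 + 2 + 4 + 8) * (1 + 7) * (1 + 137) = 15 * 8 * 138 = 16560; answer 16560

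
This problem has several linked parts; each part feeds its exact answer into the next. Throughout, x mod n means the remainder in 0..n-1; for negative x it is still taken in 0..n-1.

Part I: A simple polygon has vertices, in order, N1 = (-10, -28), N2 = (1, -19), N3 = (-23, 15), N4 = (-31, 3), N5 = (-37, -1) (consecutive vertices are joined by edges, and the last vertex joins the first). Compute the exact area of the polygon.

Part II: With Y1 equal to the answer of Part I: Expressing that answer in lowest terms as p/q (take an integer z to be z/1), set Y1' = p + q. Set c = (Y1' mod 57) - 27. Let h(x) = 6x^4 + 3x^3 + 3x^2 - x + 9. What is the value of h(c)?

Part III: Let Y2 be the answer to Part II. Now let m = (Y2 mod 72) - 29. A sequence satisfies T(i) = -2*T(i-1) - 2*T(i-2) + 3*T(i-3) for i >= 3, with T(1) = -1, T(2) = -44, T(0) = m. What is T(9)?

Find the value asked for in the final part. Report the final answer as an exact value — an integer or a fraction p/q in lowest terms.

Part I: cross terms: (-10*-19 - 1*-28)=218, (1*15 - -23*-19)=-422, (-23*3 - -31*15)=396, (-31*-1 - -37*3)=142, (-37*-28 - -10*-1)=1026; twice the area = |1360| = 1360; area = 680; answer 680
Part II: Y1 = 680; threaded value p + q = 681; c = 27; 6*(27)^4 + 3*(27)^3 + 3*(27)^2 - 1*(27)^1 + 9 = (3188646) + (59049) + (2187) + (-27) + (9) = 3249864; answer 3249864
Part III: Y2 = 3249864; m = -29; T(3) = -2*(-44) - 2*(-1) + 3*(-29) = 3; iterating: T(3)=3, T(4)=79, T(5)=-296, T(6)=443, T(7)=-57, T(8)=-1660, T(9)=4763; answer 4763

4763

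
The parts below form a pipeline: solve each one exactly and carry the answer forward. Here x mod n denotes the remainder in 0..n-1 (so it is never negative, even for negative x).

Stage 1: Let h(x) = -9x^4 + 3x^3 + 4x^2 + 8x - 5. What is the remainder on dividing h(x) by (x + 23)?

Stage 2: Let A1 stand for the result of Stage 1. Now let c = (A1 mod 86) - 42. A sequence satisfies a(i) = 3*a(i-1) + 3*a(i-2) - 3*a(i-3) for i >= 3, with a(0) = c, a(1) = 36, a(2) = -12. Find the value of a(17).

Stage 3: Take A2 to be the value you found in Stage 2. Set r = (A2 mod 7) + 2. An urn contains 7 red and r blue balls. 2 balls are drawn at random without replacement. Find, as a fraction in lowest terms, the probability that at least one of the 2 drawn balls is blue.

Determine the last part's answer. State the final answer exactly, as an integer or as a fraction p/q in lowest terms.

34/55

Stage 1: remainder = value at the root: -9*(-23)^4 + 3*(-23)^3 + 4*(-23)^2 + 8*(-23)^1 - 5 = (-2518569) + (-36501) + (2116) + (-184) + (-5) = -2553143; answer -2553143
Stage 2: A1 = -2553143; c = -17; a(3) = 3*(-12) + 3*(36) - 3*(-17) = 123; iterating: a(3)=123, a(4)=225, a(5)=1080, a(6)=3546, a(7)=13203, a(8)=47007, a(9)=169992, a(10)=611388, a(11)=2203119, a(12)=7933545, a(13)=28575828, a(14)=102918762, a(15)=370683135, a(16)=1335078207, a(17)=4808527740; answer 4808527740
Stage 3: A2 = 4808527740; r = 4; total draws C(11,2) = 55; complement C(7,2) = 21; favorable 55 - 21 = 34; P = 34/55; answer 34/55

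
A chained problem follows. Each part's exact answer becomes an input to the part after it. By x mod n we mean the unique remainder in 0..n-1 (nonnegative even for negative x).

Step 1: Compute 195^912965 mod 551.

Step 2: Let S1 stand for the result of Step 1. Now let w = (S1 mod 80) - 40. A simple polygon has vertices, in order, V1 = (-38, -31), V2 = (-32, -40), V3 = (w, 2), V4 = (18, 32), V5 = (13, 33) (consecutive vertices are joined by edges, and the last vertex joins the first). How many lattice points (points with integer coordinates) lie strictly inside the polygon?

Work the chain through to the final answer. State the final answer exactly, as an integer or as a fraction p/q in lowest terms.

401

Step 1: squarings mod 551: 195^1=195, 195^2=6, 195^4=36, 195^8=194, 195^16=168, 195^32=123, 195^64=252, 195^128=139, 195^256=36, 195^512=194, 195^1024=168, 195^2048=123, 195^4096=252, 195^8192=139, 195^16384=36, 195^32768=194, 195^65536=168, 195^131072=123, 195^262144=252, 195^524288=139; 195^912965 = 195^1 * 195^4 * 195^64 * 195^512 * 195^1024 * 195^2048 * 195^8192 * 195^16384 * 195^32768 * 195^65536 * 195^262144 * 195^524288 = 351 (mod 551); answer 351
Step 2: S1 = 351; w = -9; cross terms: (-38*-40 - -32*-31)=528, (-32*2 - -9*-40)=-424, (-9*32 - 18*2)=-324, (18*33 - 13*32)=178, (13*-31 - -38*33)=851; twice the area = |809| = 809; area = 809/2; boundary points = 3 + 1 + 3 + 1 + 1 = 9; strictly interior points = area - boundary/2 + 1 = 401; answer 401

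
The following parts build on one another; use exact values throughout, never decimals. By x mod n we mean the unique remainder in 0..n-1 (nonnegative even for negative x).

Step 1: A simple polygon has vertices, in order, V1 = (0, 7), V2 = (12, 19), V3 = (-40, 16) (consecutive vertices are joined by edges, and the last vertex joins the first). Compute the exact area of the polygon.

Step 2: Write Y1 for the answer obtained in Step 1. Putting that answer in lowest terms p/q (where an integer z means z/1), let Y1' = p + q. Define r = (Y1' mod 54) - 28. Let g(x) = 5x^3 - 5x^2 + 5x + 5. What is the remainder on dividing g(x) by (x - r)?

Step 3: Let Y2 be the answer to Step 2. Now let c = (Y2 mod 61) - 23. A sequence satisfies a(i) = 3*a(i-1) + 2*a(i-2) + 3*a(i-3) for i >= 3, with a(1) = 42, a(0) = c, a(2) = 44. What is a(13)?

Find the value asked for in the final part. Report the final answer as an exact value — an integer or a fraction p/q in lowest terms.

Step 1: cross terms: (0*19 - 12*7)=-84, (12*16 - -40*19)=952, (-40*7 - 0*16)=-280; twice the area = |588| = 588; area = 294; answer 294
Step 2: Y1 = 294; threaded value p + q = 295; r = -3; remainder = value at the root: 5*(-3)^3 - 5*(-3)^2 + 5*(-3)^1 + 5 = (-135) + (-45) + (-15) + (5) = -190; answer -190
Step 3: Y2 = -190; c = 31; a(3) = 3*(44) + 2*(42) + 3*(31) = 309; iterating: a(3)=309, a(4)=1141, a(5)=4173, a(6)=15728, a(7)=58953, a(8)=220834, a(9)=827592, a(10)=3101303, a(11)=11621595, a(12)=43550167, a(13)=163197600; answer 163197600

163197600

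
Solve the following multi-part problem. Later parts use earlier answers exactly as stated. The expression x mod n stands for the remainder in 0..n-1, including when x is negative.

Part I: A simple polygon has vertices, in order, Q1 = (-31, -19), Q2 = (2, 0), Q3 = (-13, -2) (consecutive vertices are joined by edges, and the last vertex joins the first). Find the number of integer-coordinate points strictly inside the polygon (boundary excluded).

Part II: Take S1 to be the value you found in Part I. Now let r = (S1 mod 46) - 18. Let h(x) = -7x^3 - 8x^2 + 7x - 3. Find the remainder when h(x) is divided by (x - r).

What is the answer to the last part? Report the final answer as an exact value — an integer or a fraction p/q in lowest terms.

Part I: cross terms: (-31*0 - 2*-19)=38, (2*-2 - -13*0)=-4, (-13*-19 - -31*-2)=185; twice the area = |219| = 219; area = 219/2; boundary points = 1 + 1 + 1 = 3; strictly interior points = area - boundary/2 + 1 = 109; answer 109
Part II: S1 = 109; r = -1; remainder = value at the root: -7*(-1)^3 - 8*(-1)^2 + 7*(-1)^1 - 3 = (7) + (-8) + (-7) + (-3) = -11; answer -11

-11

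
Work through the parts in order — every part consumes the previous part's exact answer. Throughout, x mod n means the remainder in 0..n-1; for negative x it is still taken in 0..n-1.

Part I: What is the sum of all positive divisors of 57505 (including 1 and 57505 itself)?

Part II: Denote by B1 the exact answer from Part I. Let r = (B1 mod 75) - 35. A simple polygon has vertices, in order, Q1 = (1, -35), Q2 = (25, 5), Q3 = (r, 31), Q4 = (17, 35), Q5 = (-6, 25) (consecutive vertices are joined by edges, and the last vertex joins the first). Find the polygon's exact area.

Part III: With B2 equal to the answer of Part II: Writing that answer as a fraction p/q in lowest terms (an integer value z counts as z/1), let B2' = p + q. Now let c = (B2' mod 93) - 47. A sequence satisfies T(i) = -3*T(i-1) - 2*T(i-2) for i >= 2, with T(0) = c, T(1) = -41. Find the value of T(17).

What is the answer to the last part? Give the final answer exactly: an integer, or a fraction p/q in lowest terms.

Part I: 57505 = 5 * 7 * 31 * 53; sigma = (1 + 5) * (1 + 7) * (1 + 31) * (1 + 53) = 6 * 8 * 32 * 54 = 82944; answer 82944
Part II: B1 = 82944; r = 34; cross terms: (1*5 - 25*-35)=880, (25*31 - 34*5)=605, (34*35 - 17*31)=663, (17*25 - -6*35)=635, (-6*-35 - 1*25)=185; twice the area = |2968| = 2968; area = 1484; answer 1484
Part III: B2 = 1484; threaded value p + q = 1485; c = 43; T(2) = -3*(-41) - 2*(43) = 37; iterating: T(2)=37, T(3)=-29, T(4)=13, T(5)=19, T(6)=-83, T(7)=211, T(8)=-467, T(9)=979, T(10)=-2003, T(11)=4051, T(12)=-8147, T(13)=16339, T(14)=-32723, T(15)=65491, T(16)=-131027, T(17)=262099; answer 262099

262099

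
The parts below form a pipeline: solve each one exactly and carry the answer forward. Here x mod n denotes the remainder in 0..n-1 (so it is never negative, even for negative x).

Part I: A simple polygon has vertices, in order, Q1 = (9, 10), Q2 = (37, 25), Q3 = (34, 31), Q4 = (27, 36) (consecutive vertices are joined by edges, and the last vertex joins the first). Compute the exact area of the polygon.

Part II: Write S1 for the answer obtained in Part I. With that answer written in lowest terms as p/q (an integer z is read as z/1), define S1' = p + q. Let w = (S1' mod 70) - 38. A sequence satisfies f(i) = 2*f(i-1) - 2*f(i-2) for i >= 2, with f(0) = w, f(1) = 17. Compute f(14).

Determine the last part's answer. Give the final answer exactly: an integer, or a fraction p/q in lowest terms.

Part I: cross terms: (9*25 - 37*10)=-145, (37*31 - 34*25)=297, (34*36 - 27*31)=387, (27*10 - 9*36)=-54; twice the area = |485| = 485; area = 485/2; answer 485/2
Part II: S1 = 485/2; threaded value p + q = 487; w = 29; f(2) = 2*(17) - 2*(29) = -24; iterating: f(2)=-24, f(3)=-82, f(4)=-116, f(5)=-68, f(6)=96, f(7)=328, f(8)=464, f(9)=272, f(10)=-384, f(11)=-1312, f(12)=-1856, f(13)=-1088, f(14)=1536; answer 1536

1536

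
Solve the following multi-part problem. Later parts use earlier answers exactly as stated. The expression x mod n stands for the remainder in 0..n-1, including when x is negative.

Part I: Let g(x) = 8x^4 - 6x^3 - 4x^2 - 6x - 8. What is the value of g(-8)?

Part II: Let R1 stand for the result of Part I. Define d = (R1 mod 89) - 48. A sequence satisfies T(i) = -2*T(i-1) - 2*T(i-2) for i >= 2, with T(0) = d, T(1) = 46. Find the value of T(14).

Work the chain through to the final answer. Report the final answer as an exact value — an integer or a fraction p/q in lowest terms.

2816

Part I: 8*(-8)^4 - 6*(-8)^3 - 4*(-8)^2 - 6*(-8)^1 - 8 = (32768) + (3072) + (-256) + (48) + (-8) = 35624; answer 35624
Part II: R1 = 35624; d = -24; T(2) = -2*(46) - 2*(-24) = -44; iterating: T(2)=-44, T(3)=-4, T(4)=96, T(5)=-184, T(6)=176, T(7)=16, T(8)=-384, T(9)=736, T(10)=-704, T(11)=-64, T(12)=1536, T(13)=-2944, T(14)=2816; answer 2816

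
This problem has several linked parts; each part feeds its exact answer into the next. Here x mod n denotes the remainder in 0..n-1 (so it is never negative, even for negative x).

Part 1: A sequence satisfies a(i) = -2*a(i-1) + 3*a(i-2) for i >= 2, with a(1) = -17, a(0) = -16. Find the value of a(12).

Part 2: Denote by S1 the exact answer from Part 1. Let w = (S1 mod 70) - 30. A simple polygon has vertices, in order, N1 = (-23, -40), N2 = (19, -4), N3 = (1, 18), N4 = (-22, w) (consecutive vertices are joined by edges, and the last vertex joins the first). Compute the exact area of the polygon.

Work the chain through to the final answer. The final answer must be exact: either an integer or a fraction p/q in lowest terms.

Part 1: a(2) = -2*(-17) + 3*(-16) = -14; iterating: a(2)=-14, a(3)=-23, a(4)=4, a(5)=-77, a(6)=166, a(7)=-563, a(8)=1624, a(9)=-4937, a(10)=14746, a(11)=-44303, a(12)=132844; answer 132844
Part 2: S1 = 132844; w = 24; cross terms: (-23*-4 - 19*-40)=852, (19*18 - 1*-4)=346, (1*24 - -22*18)=420, (-22*-40 - -23*24)=1432; twice the area = |3050| = 3050; area = 1525; answer 1525

1525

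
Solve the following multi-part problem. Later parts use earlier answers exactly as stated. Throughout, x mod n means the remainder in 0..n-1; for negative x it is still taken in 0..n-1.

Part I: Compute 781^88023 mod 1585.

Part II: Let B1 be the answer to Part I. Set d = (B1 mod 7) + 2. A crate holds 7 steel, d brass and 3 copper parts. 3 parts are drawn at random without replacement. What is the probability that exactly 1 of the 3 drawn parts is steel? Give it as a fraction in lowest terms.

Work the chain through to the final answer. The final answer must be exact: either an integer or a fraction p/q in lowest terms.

Part I: squarings mod 1585: 781^1=781, 781^2=1321, 781^4=1541, 781^8=351, 781^16=1156, 781^32=181, 781^64=1061, 781^128=371, 781^256=1331, 781^512=1116, 781^1024=1231, 781^2048=101, 781^4096=691, 781^8192=396, 781^16384=1486, 781^32768=291, 781^65536=676; 781^88023 = 781^1 * 781^2 * 781^4 * 781^16 * 781^64 * 781^128 * 781^256 * 781^512 * 781^1024 * 781^4096 * 781^16384 * 781^65536 = 931 (mod 1585); answer 931
Part II: B1 = 931; d = 2; total draws C(12,3) = 220; favorable C(7,1)*C(5,2) = 70; P = 7/22; answer 7/22

7/22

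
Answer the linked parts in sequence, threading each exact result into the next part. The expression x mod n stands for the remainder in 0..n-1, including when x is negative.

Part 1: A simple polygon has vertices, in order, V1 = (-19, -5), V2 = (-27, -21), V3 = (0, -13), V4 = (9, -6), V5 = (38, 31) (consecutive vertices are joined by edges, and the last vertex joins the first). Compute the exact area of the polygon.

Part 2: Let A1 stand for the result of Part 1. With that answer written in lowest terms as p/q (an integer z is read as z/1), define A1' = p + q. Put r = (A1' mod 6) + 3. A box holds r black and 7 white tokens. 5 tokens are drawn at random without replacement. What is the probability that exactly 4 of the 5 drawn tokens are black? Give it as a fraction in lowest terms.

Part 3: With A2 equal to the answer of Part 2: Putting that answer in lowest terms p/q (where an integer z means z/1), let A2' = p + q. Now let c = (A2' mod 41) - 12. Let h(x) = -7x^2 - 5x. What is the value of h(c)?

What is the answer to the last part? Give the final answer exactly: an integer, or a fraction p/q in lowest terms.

-3498

Part 1: cross terms: (-19*-21 - -27*-5)=264, (-27*-13 - 0*-21)=351, (0*-6 - 9*-13)=117, (9*31 - 38*-6)=507, (38*-5 - -19*31)=399; twice the area = |1638| = 1638; area = 819; answer 819
Part 2: A1 = 819; threaded value p + q = 820; r = 7; total draws C(14,5) = 2002; favorable C(7,4)*C(7,1) = 245; P = 35/286; answer 35/286
Part 3: A2 = 35/286; threaded value p + q = 321; c = 22; -7*(22)^2 - 5*(22)^1 = (-3388) + (-110) = -3498; answer -3498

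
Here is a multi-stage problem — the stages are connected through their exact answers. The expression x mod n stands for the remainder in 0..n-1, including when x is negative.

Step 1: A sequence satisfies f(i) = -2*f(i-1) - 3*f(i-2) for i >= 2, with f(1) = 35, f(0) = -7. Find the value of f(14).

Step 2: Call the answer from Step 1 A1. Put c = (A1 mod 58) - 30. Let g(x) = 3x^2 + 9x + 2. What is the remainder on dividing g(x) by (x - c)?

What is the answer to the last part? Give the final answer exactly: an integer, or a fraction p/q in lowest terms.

1796

Step 1: f(2) = -2*(35) - 3*(-7) = -49; iterating: f(2)=-49, f(3)=-7, f(4)=161, f(5)=-301, f(6)=119, f(7)=665, f(8)=-1687, f(9)=1379, f(10)=2303, f(11)=-8743, f(12)=10577, f(13)=5075, f(14)=-41881; answer -41881
Step 2: A1 = -41881; c = 23; remainder = value at the root: 3*(23)^2 + 9*(23)^1 + 2 = (1587) + (207) + (2) = 1796; answer 1796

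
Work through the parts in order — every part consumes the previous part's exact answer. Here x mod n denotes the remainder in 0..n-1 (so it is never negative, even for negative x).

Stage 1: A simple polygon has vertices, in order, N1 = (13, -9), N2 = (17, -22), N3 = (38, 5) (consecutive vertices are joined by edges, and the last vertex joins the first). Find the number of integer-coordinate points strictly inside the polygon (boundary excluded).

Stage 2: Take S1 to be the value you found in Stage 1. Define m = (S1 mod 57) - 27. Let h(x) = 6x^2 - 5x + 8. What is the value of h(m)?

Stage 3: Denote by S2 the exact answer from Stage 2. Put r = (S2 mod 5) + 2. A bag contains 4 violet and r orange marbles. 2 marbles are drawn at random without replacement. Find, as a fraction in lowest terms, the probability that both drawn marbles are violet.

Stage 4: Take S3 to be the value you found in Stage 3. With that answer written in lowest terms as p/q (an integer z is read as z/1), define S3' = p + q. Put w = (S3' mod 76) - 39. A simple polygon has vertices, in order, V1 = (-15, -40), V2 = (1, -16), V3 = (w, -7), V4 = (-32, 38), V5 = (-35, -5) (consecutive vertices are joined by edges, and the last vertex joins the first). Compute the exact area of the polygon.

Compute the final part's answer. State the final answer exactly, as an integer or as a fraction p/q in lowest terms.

838

Stage 1: cross terms: (13*-22 - 17*-9)=-133, (17*5 - 38*-22)=921, (38*-9 - 13*5)=-407; twice the area = |381| = 381; area = 381/2; boundary points = 1 + 3 + 1 = 5; strictly interior points = area - boundary/2 + 1 = 189; answer 189
Stage 2: S1 = 189; m = -9; 6*(-9)^2 - 5*(-9)^1 + 8 = (486) + (45) + (8) = 539; answer 539
Stage 3: S2 = 539; r = 6; total draws C(10,2) = 45; favorable C(4,2) = 6; P = 2/15; answer 2/15
Stage 4: S3 = 2/15; threaded value p + q = 17; w = -22; cross terms: (-15*-16 - 1*-40)=280, (1*-7 - -22*-16)=-359, (-22*38 - -32*-7)=-1060, (-32*-5 - -35*38)=1490, (-35*-40 - -15*-5)=1325; twice the area = |1676| = 1676; area = 838; answer 838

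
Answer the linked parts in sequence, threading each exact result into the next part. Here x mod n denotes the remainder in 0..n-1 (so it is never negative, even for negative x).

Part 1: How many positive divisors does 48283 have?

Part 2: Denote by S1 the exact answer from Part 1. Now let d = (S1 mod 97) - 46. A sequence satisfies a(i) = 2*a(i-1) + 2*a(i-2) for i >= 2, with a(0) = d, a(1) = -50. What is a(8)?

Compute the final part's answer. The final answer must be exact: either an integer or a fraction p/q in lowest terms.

-72352

Part 1: 48283 = 53 * 911; number of divisors = (1+1) * (1+1) = 4; answer 4
Part 2: S1 = 4; d = -42; a(2) = 2*(-50) + 2*(-42) = -184; iterating: a(2)=-184, a(3)=-468, a(4)=-1304, a(5)=-3544, a(6)=-9696, a(7)=-26480, a(8)=-72352; answer -72352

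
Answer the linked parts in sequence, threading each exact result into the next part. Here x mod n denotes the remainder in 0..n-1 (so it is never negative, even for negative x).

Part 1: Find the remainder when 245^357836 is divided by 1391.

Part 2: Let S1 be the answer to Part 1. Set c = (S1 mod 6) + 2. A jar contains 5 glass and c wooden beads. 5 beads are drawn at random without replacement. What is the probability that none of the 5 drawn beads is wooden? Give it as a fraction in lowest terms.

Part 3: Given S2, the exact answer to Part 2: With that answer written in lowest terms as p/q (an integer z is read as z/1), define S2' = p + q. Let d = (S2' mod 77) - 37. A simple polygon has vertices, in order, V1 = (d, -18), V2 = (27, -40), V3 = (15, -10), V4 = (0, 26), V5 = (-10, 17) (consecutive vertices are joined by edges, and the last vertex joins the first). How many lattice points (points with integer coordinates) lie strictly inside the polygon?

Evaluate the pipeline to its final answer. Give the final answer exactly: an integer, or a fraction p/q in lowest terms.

Part 1: squarings mod 1391: 245^1=245, 245^2=212, 245^4=432, 245^8=230, 245^16=42, 245^32=373, 245^64=29, 245^128=841, 245^256=653, 245^512=763, 245^1024=731, 245^2048=217, 245^4096=1186, 245^8192=295, 245^16384=783, 245^32768=1049, 245^65536=120, 245^131072=490, 245^262144=848; 245^357836 = 245^4 * 245^8 * 245^64 * 245^128 * 245^256 * 245^1024 * 245^4096 * 245^8192 * 245^16384 * 245^65536 * 245^262144 = 100 (mod 1391); answer 100
Part 2: S1 = 100; c = 6; total draws C(11,5) = 462; favorable C(5,5) = 1; P = 1/462; answer 1/462
Part 3: S2 = 1/462; threaded value p + q = 463; d = -36; cross terms: (-36*-40 - 27*-18)=1926, (27*-10 - 15*-40)=330, (15*26 - 0*-10)=390, (0*17 - -10*26)=260, (-10*-18 - -36*17)=792; twice the area = |3698| = 3698; area = 1849; boundary points = 1 + 6 + 3 + 1 + 1 = 12; strictly interior points = area - boundary/2 + 1 = 1844; answer 1844

1844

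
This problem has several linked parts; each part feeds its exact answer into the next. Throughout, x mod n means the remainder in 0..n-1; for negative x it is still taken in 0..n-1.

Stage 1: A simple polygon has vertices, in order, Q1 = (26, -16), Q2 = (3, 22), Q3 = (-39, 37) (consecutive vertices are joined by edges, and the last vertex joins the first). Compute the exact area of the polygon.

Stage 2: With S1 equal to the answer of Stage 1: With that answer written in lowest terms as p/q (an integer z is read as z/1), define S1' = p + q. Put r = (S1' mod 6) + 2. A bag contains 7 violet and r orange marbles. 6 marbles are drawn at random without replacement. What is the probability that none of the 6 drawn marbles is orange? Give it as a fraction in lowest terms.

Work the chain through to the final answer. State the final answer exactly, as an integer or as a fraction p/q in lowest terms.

1/429

Stage 1: cross terms: (26*22 - 3*-16)=620, (3*37 - -39*22)=969, (-39*-16 - 26*37)=-338; twice the area = |1251| = 1251; area = 1251/2; answer 1251/2
Stage 2: S1 = 1251/2; threaded value p + q = 1253; r = 7; total draws C(14,6) = 3003; favorable C(7,6) = 7; P = 1/429; answer 1/429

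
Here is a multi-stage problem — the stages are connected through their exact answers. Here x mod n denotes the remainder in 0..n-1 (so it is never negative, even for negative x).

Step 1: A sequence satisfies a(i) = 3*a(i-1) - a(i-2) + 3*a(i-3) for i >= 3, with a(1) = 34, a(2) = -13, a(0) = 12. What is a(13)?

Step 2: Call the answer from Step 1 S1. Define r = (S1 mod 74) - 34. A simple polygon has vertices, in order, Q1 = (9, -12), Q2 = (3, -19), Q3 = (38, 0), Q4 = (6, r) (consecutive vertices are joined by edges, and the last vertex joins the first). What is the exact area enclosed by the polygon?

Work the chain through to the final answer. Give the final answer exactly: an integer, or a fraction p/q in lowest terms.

1617/2

Step 1: a(3) = 3*(-13) - 1*(34) + 3*(12) = -37; iterating: a(3)=-37, a(4)=4, a(5)=10, a(6)=-85, a(7)=-253, a(8)=-644, a(9)=-1934, a(10)=-5917, a(11)=-17749, a(12)=-53132, a(13)=-159398; answer -159398
Step 2: S1 = -159398; r = 38; cross terms: (9*-19 - 3*-12)=-135, (3*0 - 38*-19)=722, (38*38 - 6*0)=1444, (6*-12 - 9*38)=-414; twice the area = |1617| = 1617; area = 1617/2; answer 1617/2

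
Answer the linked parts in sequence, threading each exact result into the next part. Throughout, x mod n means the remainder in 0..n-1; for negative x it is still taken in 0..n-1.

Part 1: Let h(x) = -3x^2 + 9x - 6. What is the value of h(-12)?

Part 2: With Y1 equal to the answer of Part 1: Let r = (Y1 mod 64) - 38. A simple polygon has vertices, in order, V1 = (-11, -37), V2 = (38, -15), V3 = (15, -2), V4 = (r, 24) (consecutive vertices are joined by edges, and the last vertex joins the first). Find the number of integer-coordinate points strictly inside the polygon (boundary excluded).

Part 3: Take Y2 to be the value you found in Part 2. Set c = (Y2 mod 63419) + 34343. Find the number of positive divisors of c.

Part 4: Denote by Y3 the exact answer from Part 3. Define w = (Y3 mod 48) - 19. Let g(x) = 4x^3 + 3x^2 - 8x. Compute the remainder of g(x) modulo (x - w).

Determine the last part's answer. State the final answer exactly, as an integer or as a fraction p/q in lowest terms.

-12705

Part 1: -3*(-12)^2 + 9*(-12)^1 - 6 = (-432) + (-108) + (-6) = -546; answer -546
Part 2: Y1 = -546; r = -8; cross terms: (-11*-15 - 38*-37)=1571, (38*-2 - 15*-15)=149, (15*24 - -8*-2)=344, (-8*-37 - -11*24)=560; twice the area = |2624| = 2624; area = 1312; boundary points = 1 + 1 + 1 + 1 = 4; strictly interior points = area - boundary/2 + 1 = 1311; answer 1311
Part 3: Y2 = 1311; c = 35654; 35654 = 2 * 17827; number of divisors = (1+1) * (1+1) = 4; answer 4
Part 4: Y3 = 4; w = -15; remainder = value at the root: 4*(-15)^3 + 3*(-15)^2 - 8*(-15)^1 = (-13500) + (675) + (120) = -12705; answer -12705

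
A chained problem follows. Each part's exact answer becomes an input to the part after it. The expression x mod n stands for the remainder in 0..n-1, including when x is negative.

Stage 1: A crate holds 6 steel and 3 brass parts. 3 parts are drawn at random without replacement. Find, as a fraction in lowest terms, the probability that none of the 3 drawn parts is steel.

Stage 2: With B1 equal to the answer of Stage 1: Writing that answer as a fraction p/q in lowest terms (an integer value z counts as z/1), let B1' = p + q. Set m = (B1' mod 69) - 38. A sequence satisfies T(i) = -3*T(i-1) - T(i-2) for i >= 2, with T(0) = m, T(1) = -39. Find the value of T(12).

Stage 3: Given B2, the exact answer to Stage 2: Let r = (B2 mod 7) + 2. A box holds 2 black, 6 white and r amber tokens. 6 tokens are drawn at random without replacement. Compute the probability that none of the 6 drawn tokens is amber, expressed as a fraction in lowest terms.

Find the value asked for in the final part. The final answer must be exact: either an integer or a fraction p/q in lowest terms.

Stage 1: total draws C(9,3) = 84; favorable C(3,3) = 1; P = 1/84; answer 1/84
Stage 2: B1 = 1/84; threaded value p + q = 85; m = -22; T(2) = -3*(-39) - 1*(-22) = 139; iterating: T(2)=139, T(3)=-378, T(4)=995, T(5)=-2607, T(6)=6826, T(7)=-17871, T(8)=46787, T(9)=-122490, T(10)=320683, T(11)=-839559, T(12)=2197994; answer 2197994
Stage 3: B2 = 2197994; r = 3; total draws C(11,6) = 462; favorable C(8,6) = 28; P = 2/33; answer 2/33

2/33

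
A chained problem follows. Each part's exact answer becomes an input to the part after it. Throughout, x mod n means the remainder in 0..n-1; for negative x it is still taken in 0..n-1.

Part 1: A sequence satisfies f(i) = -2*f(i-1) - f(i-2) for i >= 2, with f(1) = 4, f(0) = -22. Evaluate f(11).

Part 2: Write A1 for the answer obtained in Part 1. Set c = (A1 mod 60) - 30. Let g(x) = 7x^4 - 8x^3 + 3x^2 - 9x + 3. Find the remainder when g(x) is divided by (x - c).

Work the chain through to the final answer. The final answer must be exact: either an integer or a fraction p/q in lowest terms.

Part 1: f(2) = -2*(4) - 1*(-22) = 14; iterating: f(2)=14, f(3)=-32, f(4)=50, f(5)=-68, f(6)=86, f(7)=-104, f(8)=122, f(9)=-140, f(10)=158, f(11)=-176; answer -176
Part 2: A1 = -176; c = -26; remainder = value at the root: 7*(-26)^4 - 8*(-26)^3 + 3*(-26)^2 - 9*(-26)^1 + 3 = (3198832) + (140608) + (2028) + (234) + (3) = 3341705; answer 3341705

3341705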